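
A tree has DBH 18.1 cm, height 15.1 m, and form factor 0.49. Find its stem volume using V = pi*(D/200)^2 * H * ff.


(D/200)^2 = (18.1/200)^2 = 0.0905^2 = 0.00819025
BA = 3.141593 * 0.00819025 = 0.0257304 m^2
V = 0.0257304 * 15.1 * 0.49 = 0.190379 ≈ 0.190 m^3

0.190 m^3


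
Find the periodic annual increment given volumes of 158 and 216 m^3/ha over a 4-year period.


PAI = (V2 - V1) / period = (216 - 158) / 4 = 58 / 4 = 14.50 m^3/ha/yr

14.50 m^3/ha/yr


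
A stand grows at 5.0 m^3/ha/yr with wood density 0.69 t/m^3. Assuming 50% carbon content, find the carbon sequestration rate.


C = 5.0 * 0.69 * 0.5 = 1.725 ≈ 1.73 t C/ha/yr

1.73 t C/ha/yr


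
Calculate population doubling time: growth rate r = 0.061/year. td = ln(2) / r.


td = ln(2) / 0.061 = 0.693147 / 0.061 = 11.3631 ≈ 11.4 years

11.4 years


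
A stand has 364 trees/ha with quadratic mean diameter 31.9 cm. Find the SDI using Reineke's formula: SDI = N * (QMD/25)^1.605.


QMD/25 = 31.9/25 = 1.276
(1.276)^1.605 = exp(1.605 * ln(1.276)) = exp(1.605 * 0.243730) = exp(0.391187) = 1.47874
SDI = 364 * 1.47874 = 538.261 ≈ 538

538


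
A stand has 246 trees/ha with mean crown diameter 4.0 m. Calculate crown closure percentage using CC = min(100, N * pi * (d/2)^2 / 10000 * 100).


(d/2)^2 = (4.0/2)^2 = 2^2 = 4
Crown area = 3.141593 * 4 = 12.5664 m^2
N * area / 10000 * 100 = 246 * 12.5664 / 10000 * 100 = 30.9133
CC = min(100, 30.9133) = 30.9133 ≈ 30.9%

30.9%


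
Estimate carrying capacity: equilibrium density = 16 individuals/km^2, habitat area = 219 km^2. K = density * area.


K = 16 * 219 = 3504 individuals

3504 individuals


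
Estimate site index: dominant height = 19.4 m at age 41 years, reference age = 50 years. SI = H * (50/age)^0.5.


50/41 = 1.21951
(1.21951)^0.5 = 1.10431
SI = 19.4 * 1.10431 = 21.4236 ≈ 21.4 m

21.4 m


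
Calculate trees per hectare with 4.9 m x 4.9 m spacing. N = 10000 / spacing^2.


N = 10000 / 4.9^2 = 10000 / 24.01 = 416.493 ≈ 416 trees/ha

416 trees/ha


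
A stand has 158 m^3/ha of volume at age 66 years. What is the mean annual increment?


MAI = 158 / 66 = 2.3939 ≈ 2.39 m^3/ha/yr

2.39 m^3/ha/yr


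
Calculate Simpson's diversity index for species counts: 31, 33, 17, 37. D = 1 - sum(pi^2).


Total N = 31 + 33 + 17 + 37 = 118
Per-species terms:
  p = 31/118 = 0.262712; p^2 = 0.262712^2 = 0.069018
  p = 33/118 = 0.279661; p^2 = 0.279661^2 = 0.078210
  p = 17/118 = 0.144068; p^2 = 0.144068^2 = 0.020756
  p = 37/118 = 0.313559; p^2 = 0.313559^2 = 0.098319
sum(p^2) = 0.069018 + 0.078210 + 0.020756 + 0.098319 = 0.266303
D = 1 - 0.266303 = 0.733697 ≈ 0.7337

0.7337


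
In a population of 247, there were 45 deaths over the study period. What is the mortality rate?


Mortality rate = 45 / 247 = 0.182186 ≈ 0.1822

0.1822


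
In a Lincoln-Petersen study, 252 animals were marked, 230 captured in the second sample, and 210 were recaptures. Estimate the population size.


N = M * C / R = 252 * 230 / 210 = 57960 / 210 = 276

276 individuals


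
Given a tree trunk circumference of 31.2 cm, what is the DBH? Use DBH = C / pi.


DBH = C / pi = 31.2 / 3.141593 = 9.93127 ≈ 9.93 cm

9.93 cm


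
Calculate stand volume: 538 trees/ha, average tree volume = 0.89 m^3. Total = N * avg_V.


V_stand = 538 * 0.89 = 478.82 ≈ 478.8 m^3/ha

478.8 m^3/ha


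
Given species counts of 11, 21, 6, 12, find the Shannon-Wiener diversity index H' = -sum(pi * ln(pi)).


Total N = 11 + 21 + 6 + 12 = 50
Per-species terms:
  p = 11/50 = 0.220000; ln(p) = -1.514128; p*ln(p) = 0.220000 * (-1.514128) = -0.333108
  p = 21/50 = 0.420000; ln(p) = -0.867501; p*ln(p) = 0.420000 * (-0.867501) = -0.364350
  p = 6/50 = 0.120000; ln(p) = -2.120264; p*ln(p) = 0.120000 * (-2.120264) = -0.254432
  p = 12/50 = 0.240000; ln(p) = -1.427116; p*ln(p) = 0.240000 * (-1.427116) = -0.342508
sum(p*ln(p)) = (-0.333108) + (-0.364350) + (-0.254432) + (-0.342508) = -1.294398
H' = -(-1.294398) = 1.294398 ≈ 1.2944

1.2944


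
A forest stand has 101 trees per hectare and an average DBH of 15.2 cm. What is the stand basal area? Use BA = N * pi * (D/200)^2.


(D/200)^2 = (15.2/200)^2 = 0.076^2 = 0.005776
Individual BA = 3.141593 * 0.005776 = 0.0181458 m^2
Stand BA = 101 * 0.0181458 = 1.83273 ≈ 1.83 m^2/ha

1.83 m^2/ha


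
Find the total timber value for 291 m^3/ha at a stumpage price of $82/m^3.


Value = 291 * 82 = $23862/ha

$23862/ha


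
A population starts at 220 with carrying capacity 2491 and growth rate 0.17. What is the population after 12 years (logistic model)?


(K - N0)/N0 = (2491 - 220)/220 = 2271/220 = 10.3227
r*t = 0.17 * 12 = 2.04; exp(-2.04) = 0.130029
10.3227 * 0.130029 = 1.34225
1 + 1.34225 = 2.34225
N = 2491 / 2.34225 = 1063.51 ≈ 1064

1064


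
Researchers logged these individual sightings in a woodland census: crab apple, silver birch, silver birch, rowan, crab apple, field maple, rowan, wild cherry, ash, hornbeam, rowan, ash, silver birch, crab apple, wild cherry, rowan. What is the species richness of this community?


Total individuals logged = 16
Distinct species (count of individuals): crab apple (3), silver birch (3), rowan (4), field maple (1), wild cherry (2), ash (2), hornbeam (1)
Species richness = number of distinct species = 7

7


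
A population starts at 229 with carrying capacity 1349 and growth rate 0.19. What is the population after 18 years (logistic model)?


(K - N0)/N0 = (1349 - 229)/229 = 1120/229 = 4.89083
r*t = 0.19 * 18 = 3.42; exp(-3.42) = 0.0327124
4.89083 * 0.0327124 = 0.159991
1 + 0.159991 = 1.15999
N = 1349 / 1.15999 = 1162.94 ≈ 1163

1163


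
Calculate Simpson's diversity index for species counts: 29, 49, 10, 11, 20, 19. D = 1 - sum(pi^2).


Total N = 29 + 49 + 10 + 11 + 20 + 19 = 138
Per-species terms:
  p = 29/138 = 0.210145; p^2 = 0.210145^2 = 0.044161
  p = 49/138 = 0.355072; p^2 = 0.355072^2 = 0.126076
  p = 10/138 = 0.072464; p^2 = 0.072464^2 = 0.005251
  p = 11/138 = 0.079710; p^2 = 0.079710^2 = 0.006354
  p = 20/138 = 0.144928; p^2 = 0.144928^2 = 0.021004
  p = 19/138 = 0.137681; p^2 = 0.137681^2 = 0.018956
sum(p^2) = 0.044161 + 0.126076 + 0.005251 + 0.006354 + 0.021004 + 0.018956 = 0.221802
D = 1 - 0.221802 = 0.778198 ≈ 0.7782

0.7782


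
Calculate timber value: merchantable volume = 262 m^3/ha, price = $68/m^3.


Value = 262 * 68 = $17816/ha

$17816/ha


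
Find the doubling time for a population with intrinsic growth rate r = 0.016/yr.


td = ln(2) / 0.016 = 0.693147 / 0.016 = 43.3217 ≈ 43.3 years

43.3 years


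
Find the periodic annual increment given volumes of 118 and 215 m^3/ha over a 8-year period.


PAI = (V2 - V1) / period = (215 - 118) / 8 = 97 / 8 = 12.1250 ≈ 12.13 m^3/ha/yr

12.13 m^3/ha/yr


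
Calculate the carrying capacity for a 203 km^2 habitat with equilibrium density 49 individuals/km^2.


K = 49 * 203 = 9947 individuals

9947 individuals


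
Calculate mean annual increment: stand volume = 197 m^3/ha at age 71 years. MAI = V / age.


MAI = 197 / 71 = 2.7746 ≈ 2.77 m^3/ha/yr

2.77 m^3/ha/yr


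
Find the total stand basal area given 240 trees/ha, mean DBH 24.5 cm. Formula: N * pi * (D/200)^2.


(D/200)^2 = (24.5/200)^2 = 0.1225^2 = 0.01500625
Individual BA = 3.141593 * 0.01500625 = 0.0471435 m^2
Stand BA = 240 * 0.0471435 = 11.3144 ≈ 11.31 m^2/ha

11.31 m^2/ha


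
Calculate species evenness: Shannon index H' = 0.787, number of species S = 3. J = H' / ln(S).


ln(3) = 1.09861
J = H' / ln(S) = 0.787 / 1.09861 = 0.716360 ≈ 0.7164

0.7164


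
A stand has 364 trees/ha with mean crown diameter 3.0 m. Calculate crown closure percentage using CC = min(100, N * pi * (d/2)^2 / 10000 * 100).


(d/2)^2 = (3.0/2)^2 = 1.5^2 = 2.25
Crown area = 3.141593 * 2.25 = 7.06858 m^2
N * area / 10000 * 100 = 364 * 7.06858 / 10000 * 100 = 25.7296
CC = min(100, 25.7296) = 25.7296 ≈ 25.7%

25.7%


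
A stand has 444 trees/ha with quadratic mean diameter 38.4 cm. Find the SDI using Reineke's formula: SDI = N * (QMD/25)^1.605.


QMD/25 = 38.4/25 = 1.536
(1.536)^1.605 = exp(1.605 * ln(1.536)) = exp(1.605 * 0.429182) = exp(0.688837) = 1.99140
SDI = 444 * 1.99140 = 884.182 ≈ 884

884


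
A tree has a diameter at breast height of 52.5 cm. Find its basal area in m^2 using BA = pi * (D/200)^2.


D/200 = 52.5/200 = 0.2625 m
(D/200)^2 = 0.2625^2 = 0.06890625
BA = 3.141593 * 0.06890625 = 0.216475 ≈ 0.2165 m^2

0.2165 m^2


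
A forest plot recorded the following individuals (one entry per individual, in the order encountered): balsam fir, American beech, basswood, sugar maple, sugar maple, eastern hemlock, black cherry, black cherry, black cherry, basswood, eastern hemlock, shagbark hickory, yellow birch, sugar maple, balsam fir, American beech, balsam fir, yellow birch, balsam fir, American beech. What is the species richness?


Total individuals logged = 20
Distinct species (count of individuals): balsam fir (4), American beech (3), basswood (2), sugar maple (3), eastern hemlock (2), black cherry (3), shagbark hickory (1), yellow birch (2)
Species richness = number of distinct species = 8

8


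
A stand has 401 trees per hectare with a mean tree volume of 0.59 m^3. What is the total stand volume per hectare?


V_stand = 401 * 0.59 = 236.59 ≈ 236.6 m^3/ha

236.6 m^3/ha


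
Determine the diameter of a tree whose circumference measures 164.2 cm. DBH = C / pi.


DBH = C / pi = 164.2 / 3.141593 = 52.2665 ≈ 52.27 cm

52.27 cm


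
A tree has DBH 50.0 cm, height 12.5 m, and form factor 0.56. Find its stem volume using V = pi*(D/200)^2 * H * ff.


(D/200)^2 = (50.0/200)^2 = 0.25^2 = 0.0625
BA = 3.141593 * 0.0625 = 0.196350 m^2
V = 0.196350 * 12.5 * 0.56 = 1.37445 ≈ 1.374 m^3

1.374 m^3


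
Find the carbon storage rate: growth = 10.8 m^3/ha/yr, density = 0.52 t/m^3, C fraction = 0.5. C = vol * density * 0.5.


C = 10.8 * 0.52 * 0.5 = 2.808 ≈ 2.81 t C/ha/yr

2.81 t C/ha/yr


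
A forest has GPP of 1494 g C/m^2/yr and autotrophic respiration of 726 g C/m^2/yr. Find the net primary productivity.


NPP = GPP - Ra = 1494 - 726 = 768 g C/m^2/yr

768 g C/m^2/yr


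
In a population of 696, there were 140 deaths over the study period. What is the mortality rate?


Mortality rate = 140 / 696 = 0.201149 ≈ 0.2011

0.2011


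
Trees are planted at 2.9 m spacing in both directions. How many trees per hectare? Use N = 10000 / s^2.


N = 10000 / 2.9^2 = 10000 / 8.41 = 1189.06 ≈ 1189 trees/ha

1189 trees/ha


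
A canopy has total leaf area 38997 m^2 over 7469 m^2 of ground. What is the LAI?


LAI = 38997 / 7469 = 5.2212 ≈ 5.22

5.22


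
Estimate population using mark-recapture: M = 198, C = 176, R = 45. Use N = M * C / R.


N = M * C / R = 198 * 176 / 45 = 34848 / 45 = 774.40 ≈ 774

774 individuals


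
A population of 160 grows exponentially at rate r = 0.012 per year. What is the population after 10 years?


r*t = 0.012 * 10 = 0.12
exp(0.12) = 1.12750
N = 160 * 1.12750 = 180.400 ≈ 180

180


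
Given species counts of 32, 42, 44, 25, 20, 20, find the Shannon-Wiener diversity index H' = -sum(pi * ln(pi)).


Total N = 32 + 42 + 44 + 25 + 20 + 20 = 183
Per-species terms:
  p = 32/183 = 0.174863; ln(p) = -1.743752; p*ln(p) = 0.174863 * (-1.743752) = -0.304918
  p = 42/183 = 0.229508; ln(p) = -1.471817; p*ln(p) = 0.229508 * (-1.471817) = -0.337794
  p = 44/183 = 0.240437; ln(p) = -1.425297; p*ln(p) = 0.240437 * (-1.425297) = -0.342694
  p = 25/183 = 0.136612; ln(p) = -1.990610; p*ln(p) = 0.136612 * (-1.990610) = -0.271941
  p = 20/183 = 0.109290; ln(p) = -2.213750; p*ln(p) = 0.109290 * (-2.213750) = -0.241941
  p = 20/183 = 0.109290; ln(p) = -2.213750; p*ln(p) = 0.109290 * (-2.213750) = -0.241941
sum(p*ln(p)) = (-0.304918) + (-0.337794) + (-0.342694) + (-0.271941) + (-0.241941) + (-0.241941) = -1.741229
H' = -(-1.741229) = 1.741229 ≈ 1.7412

1.7412


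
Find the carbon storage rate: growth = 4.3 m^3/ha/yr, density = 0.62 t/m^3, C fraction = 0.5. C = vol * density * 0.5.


C = 4.3 * 0.62 * 0.5 = 1.333 ≈ 1.33 t C/ha/yr

1.33 t C/ha/yr


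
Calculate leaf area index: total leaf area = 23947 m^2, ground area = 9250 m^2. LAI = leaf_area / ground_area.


LAI = 23947 / 9250 = 2.5889 ≈ 2.59

2.59


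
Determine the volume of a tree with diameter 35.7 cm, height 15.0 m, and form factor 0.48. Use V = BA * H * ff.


(D/200)^2 = (35.7/200)^2 = 0.1785^2 = 0.03186225
BA = 3.141593 * 0.03186225 = 0.100098 m^2
V = 0.100098 * 15.0 * 0.48 = 0.720706 ≈ 0.721 m^3

0.721 m^3


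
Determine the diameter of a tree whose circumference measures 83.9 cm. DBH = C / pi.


DBH = C / pi = 83.9 / 3.141593 = 26.7062 ≈ 26.71 cm

26.71 cm


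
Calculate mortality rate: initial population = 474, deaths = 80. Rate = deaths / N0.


Mortality rate = 80 / 474 = 0.168776 ≈ 0.1688

0.1688


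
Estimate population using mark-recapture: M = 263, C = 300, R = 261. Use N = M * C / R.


N = M * C / R = 263 * 300 / 261 = 78900 / 261 = 302.30 ≈ 302

302 individuals


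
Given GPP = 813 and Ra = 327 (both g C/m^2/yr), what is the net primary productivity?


NPP = GPP - Ra = 813 - 327 = 486 g C/m^2/yr

486 g C/m^2/yr


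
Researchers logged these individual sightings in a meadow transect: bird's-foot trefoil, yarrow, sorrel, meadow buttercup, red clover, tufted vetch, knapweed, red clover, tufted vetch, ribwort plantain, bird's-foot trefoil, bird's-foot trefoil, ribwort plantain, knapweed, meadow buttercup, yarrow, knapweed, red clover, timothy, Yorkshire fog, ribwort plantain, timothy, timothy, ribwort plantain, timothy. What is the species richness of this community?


Total individuals logged = 25
Distinct species (count of individuals): bird's-foot trefoil (3), yarrow (2), sorrel (1), meadow buttercup (2), red clover (3), tufted vetch (2), knapweed (3), ribwort plantain (4), timothy (4), Yorkshire fog (1)
Species richness = number of distinct species = 10

10


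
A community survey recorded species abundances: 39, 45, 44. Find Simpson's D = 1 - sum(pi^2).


Total N = 39 + 45 + 44 = 128
Per-species terms:
  p = 39/128 = 0.304688; p^2 = 0.304688^2 = 0.092835
  p = 45/128 = 0.351563; p^2 = 0.351563^2 = 0.123597
  p = 44/128 = 0.343750; p^2 = 0.343750^2 = 0.118164
sum(p^2) = 0.092835 + 0.123597 + 0.118164 = 0.334596
D = 1 - 0.334596 = 0.665404 ≈ 0.6654

0.6654


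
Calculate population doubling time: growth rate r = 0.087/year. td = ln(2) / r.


td = ln(2) / 0.087 = 0.693147 / 0.087 = 7.96721 ≈ 8.0 years

8.0 years


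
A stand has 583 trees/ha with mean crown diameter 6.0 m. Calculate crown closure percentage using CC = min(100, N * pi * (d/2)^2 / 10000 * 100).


(d/2)^2 = (6.0/2)^2 = 3^2 = 9
Crown area = 3.141593 * 9 = 28.2743 m^2
N * area / 10000 * 100 = 583 * 28.2743 / 10000 * 100 = 164.839
CC = min(100, 164.839) = 100%

100%


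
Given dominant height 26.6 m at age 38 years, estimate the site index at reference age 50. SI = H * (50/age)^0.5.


50/38 = 1.31579
(1.31579)^0.5 = 1.14708
SI = 26.6 * 1.14708 = 30.5123 ≈ 30.5 m

30.5 m


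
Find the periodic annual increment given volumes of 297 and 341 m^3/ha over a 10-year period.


PAI = (V2 - V1) / period = (341 - 297) / 10 = 44 / 10 = 4.40 m^3/ha/yr

4.40 m^3/ha/yr


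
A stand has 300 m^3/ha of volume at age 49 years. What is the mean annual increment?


MAI = 300 / 49 = 6.1224 ≈ 6.12 m^3/ha/yr

6.12 m^3/ha/yr


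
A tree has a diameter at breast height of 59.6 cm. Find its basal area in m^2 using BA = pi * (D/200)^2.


D/200 = 59.6/200 = 0.298 m
(D/200)^2 = 0.298^2 = 0.088804
BA = 3.141593 * 0.088804 = 0.278986 ≈ 0.2790 m^2

0.2790 m^2


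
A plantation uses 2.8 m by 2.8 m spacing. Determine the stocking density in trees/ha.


N = 10000 / 2.8^2 = 10000 / 7.84 = 1275.51 ≈ 1276 trees/ha

1276 trees/ha


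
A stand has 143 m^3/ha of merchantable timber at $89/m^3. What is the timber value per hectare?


Value = 143 * 89 = $12727/ha

$12727/ha


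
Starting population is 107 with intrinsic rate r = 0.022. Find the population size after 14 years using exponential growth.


r*t = 0.022 * 14 = 0.308
exp(0.308) = 1.36070
N = 107 * 1.36070 = 145.595 ≈ 146

146


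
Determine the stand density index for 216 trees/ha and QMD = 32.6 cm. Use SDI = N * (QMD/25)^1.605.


QMD/25 = 32.6/25 = 1.304
(1.304)^1.605 = exp(1.605 * ln(1.304)) = exp(1.605 * 0.265436) = exp(0.426025) = 1.53116
SDI = 216 * 1.53116 = 330.731 ≈ 331

331


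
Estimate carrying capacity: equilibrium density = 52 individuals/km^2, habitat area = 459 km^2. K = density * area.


K = 52 * 459 = 23868 individuals

23868 individuals


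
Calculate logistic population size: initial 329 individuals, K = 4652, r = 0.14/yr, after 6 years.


(K - N0)/N0 = (4652 - 329)/329 = 4323/329 = 13.1398
r*t = 0.14 * 6 = 0.84; exp(-0.84) = 0.431711
13.1398 * 0.431711 = 5.67260
1 + 5.67260 = 6.67260
N = 4652 / 6.67260 = 697.180 ≈ 697

697


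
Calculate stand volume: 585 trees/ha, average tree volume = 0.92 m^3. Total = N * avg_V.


V_stand = 585 * 0.92 = 538.2 m^3/ha

538.2 m^3/ha


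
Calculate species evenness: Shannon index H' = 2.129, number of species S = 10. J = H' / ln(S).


ln(10) = 2.30259
J = H' / ln(S) = 2.129 / 2.30259 = 0.924611 ≈ 0.9246

0.9246


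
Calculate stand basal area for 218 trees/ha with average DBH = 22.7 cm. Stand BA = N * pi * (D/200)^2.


(D/200)^2 = (22.7/200)^2 = 0.1135^2 = 0.01288225
Individual BA = 3.141593 * 0.01288225 = 0.0404708 m^2
Stand BA = 218 * 0.0404708 = 8.82263 ≈ 8.82 m^2/ha

8.82 m^2/ha


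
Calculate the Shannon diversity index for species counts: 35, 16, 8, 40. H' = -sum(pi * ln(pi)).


Total N = 35 + 16 + 8 + 40 = 99
Per-species terms:
  p = 35/99 = 0.353535; ln(p) = -1.039773; p*ln(p) = 0.353535 * (-1.039773) = -0.367596
  p = 16/99 = 0.161616; ln(p) = -1.822532; p*ln(p) = 0.161616 * (-1.822532) = -0.294550
  p = 8/99 = 0.080808; ln(p) = -2.515679; p*ln(p) = 0.080808 * (-2.515679) = -0.203287
  p = 40/99 = 0.404040; ln(p) = -0.906241; p*ln(p) = 0.404040 * (-0.906241) = -0.366158
sum(p*ln(p)) = (-0.367596) + (-0.294550) + (-0.203287) + (-0.366158) = -1.231591
H' = -(-1.231591) = 1.231591 ≈ 1.2316

1.2316


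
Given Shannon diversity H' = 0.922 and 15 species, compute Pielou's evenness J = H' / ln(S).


ln(15) = 2.70805
J = H' / ln(S) = 0.922 / 2.70805 = 0.340466 ≈ 0.3405

0.3405


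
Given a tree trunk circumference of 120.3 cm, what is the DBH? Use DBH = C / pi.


DBH = C / pi = 120.3 / 3.141593 = 38.2927 ≈ 38.29 cm

38.29 cm


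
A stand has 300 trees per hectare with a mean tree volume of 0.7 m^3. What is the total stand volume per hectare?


V_stand = 300 * 0.7 = 210.0 m^3/ha

210.0 m^3/ha


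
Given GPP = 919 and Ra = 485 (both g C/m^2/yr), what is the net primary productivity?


NPP = GPP - Ra = 919 - 485 = 434 g C/m^2/yr

434 g C/m^2/yr


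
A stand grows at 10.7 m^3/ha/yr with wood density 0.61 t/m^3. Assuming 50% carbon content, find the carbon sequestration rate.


C = 10.7 * 0.61 * 0.5 = 3.2635 ≈ 3.26 t C/ha/yr

3.26 t C/ha/yr


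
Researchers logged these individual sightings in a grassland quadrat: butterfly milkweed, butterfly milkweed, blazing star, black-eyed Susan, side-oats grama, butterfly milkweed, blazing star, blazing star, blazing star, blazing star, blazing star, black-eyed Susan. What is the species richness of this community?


Total individuals logged = 12
Distinct species (count of individuals): butterfly milkweed (3), blazing star (6), black-eyed Susan (2), side-oats grama (1)
Species richness = number of distinct species = 4

4


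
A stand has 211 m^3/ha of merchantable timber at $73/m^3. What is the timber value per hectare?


Value = 211 * 73 = $15403/ha

$15403/ha


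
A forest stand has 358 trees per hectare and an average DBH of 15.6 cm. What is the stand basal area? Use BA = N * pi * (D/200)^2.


(D/200)^2 = (15.6/200)^2 = 0.078^2 = 0.006084
Individual BA = 3.141593 * 0.006084 = 0.0191135 m^2
Stand BA = 358 * 0.0191135 = 6.84263 ≈ 6.84 m^2/ha

6.84 m^2/ha


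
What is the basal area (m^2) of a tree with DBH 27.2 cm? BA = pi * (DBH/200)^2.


D/200 = 27.2/200 = 0.136 m
(D/200)^2 = 0.136^2 = 0.018496
BA = 3.141593 * 0.018496 = 0.0581069 ≈ 0.0581 m^2

0.0581 m^2


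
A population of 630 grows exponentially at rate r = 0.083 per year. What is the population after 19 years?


r*t = 0.083 * 19 = 1.577
exp(1.577) = 4.84041
N = 630 * 4.84041 = 3049.46 ≈ 3049

3049


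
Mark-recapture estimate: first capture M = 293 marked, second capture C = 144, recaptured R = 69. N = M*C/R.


N = M * C / R = 293 * 144 / 69 = 42192 / 69 = 611.48 ≈ 611

611 individuals


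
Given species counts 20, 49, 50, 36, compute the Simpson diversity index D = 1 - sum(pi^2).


Total N = 20 + 49 + 50 + 36 = 155
Per-species terms:
  p = 20/155 = 0.129032; p^2 = 0.129032^2 = 0.016649
  p = 49/155 = 0.316129; p^2 = 0.316129^2 = 0.099938
  p = 50/155 = 0.322581; p^2 = 0.322581^2 = 0.104059
  p = 36/155 = 0.232258; p^2 = 0.232258^2 = 0.053944
sum(p^2) = 0.016649 + 0.099938 + 0.104059 + 0.053944 = 0.274590
D = 1 - 0.274590 = 0.725410 ≈ 0.7254

0.7254


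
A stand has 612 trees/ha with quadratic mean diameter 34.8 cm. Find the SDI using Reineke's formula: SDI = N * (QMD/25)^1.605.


QMD/25 = 34.8/25 = 1.392
(1.392)^1.605 = exp(1.605 * ln(1.392)) = exp(1.605 * 0.330742) = exp(0.530841) = 1.70036
SDI = 612 * 1.70036 = 1040.62 ≈ 1041

1041


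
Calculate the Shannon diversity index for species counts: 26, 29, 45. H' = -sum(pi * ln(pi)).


Total N = 26 + 29 + 45 = 100
Per-species terms:
  p = 26/100 = 0.260000; ln(p) = -1.347074; p*ln(p) = 0.260000 * (-1.347074) = -0.350239
  p = 29/100 = 0.290000; ln(p) = -1.237874; p*ln(p) = 0.290000 * (-1.237874) = -0.358983
  p = 45/100 = 0.450000; ln(p) = -0.798508; p*ln(p) = 0.450000 * (-0.798508) = -0.359329
sum(p*ln(p)) = (-0.350239) + (-0.358983) + (-0.359329) = -1.068551
H' = -(-1.068551) = 1.068551 ≈ 1.0686

1.0686


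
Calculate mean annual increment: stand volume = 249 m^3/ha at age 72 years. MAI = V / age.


MAI = 249 / 72 = 3.4583 ≈ 3.46 m^3/ha/yr

3.46 m^3/ha/yr


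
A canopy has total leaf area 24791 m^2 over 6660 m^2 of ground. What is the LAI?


LAI = 24791 / 6660 = 3.7224 ≈ 3.72

3.72


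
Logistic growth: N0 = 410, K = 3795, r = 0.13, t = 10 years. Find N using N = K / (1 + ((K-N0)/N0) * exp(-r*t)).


(K - N0)/N0 = (3795 - 410)/410 = 3385/410 = 8.25610
r*t = 0.13 * 10 = 1.3; exp(-1.3) = 0.272532
8.25610 * 0.272532 = 2.25005
1 + 2.25005 = 3.25005
N = 3795 / 3.25005 = 1167.67 ≈ 1168

1168


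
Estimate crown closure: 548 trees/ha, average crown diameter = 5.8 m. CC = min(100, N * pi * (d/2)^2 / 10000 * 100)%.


(d/2)^2 = (5.8/2)^2 = 2.9^2 = 8.41
Crown area = 3.141593 * 8.41 = 26.4208 m^2
N * area / 10000 * 100 = 548 * 26.4208 / 10000 * 100 = 144.786
CC = min(100, 144.786) = 100%

100%


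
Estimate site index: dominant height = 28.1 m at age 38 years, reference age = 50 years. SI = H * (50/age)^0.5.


50/38 = 1.31579
(1.31579)^0.5 = 1.14708
SI = 28.1 * 1.14708 = 32.2329 ≈ 32.2 m

32.2 m


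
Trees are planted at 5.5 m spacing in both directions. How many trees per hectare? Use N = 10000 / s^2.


N = 10000 / 5.5^2 = 10000 / 30.25 = 330.579 ≈ 331 trees/ha

331 trees/ha


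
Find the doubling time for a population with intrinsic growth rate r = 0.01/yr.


td = ln(2) / 0.01 = 0.693147 / 0.01 = 69.3147 ≈ 69.3 years

69.3 years


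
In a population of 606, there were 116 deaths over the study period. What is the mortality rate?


Mortality rate = 116 / 606 = 0.191419 ≈ 0.1914

0.1914


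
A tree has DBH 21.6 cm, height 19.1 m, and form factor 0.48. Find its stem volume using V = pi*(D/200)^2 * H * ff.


(D/200)^2 = (21.6/200)^2 = 0.108^2 = 0.011664
BA = 3.141593 * 0.011664 = 0.0366435 m^2
V = 0.0366435 * 19.1 * 0.48 = 0.335948 ≈ 0.336 m^3

0.336 m^3


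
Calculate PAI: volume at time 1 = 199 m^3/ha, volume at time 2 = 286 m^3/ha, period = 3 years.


PAI = (V2 - V1) / period = (286 - 199) / 3 = 87 / 3 = 29.00 m^3/ha/yr

29.00 m^3/ha/yr


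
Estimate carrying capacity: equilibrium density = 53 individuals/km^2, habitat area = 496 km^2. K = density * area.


K = 53 * 496 = 26288 individuals

26288 individuals


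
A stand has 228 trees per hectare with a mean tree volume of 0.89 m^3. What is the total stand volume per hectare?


V_stand = 228 * 0.89 = 202.92 ≈ 202.9 m^3/ha

202.9 m^3/ha


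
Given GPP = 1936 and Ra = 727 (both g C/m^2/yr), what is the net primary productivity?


NPP = GPP - Ra = 1936 - 727 = 1209 g C/m^2/yr

1209 g C/m^2/yr


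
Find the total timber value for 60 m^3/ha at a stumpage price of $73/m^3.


Value = 60 * 73 = $4380/ha

$4380/ha


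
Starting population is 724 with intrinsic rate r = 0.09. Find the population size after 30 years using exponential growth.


r*t = 0.09 * 30 = 2.7
exp(2.7) = 14.8797
N = 724 * 14.8797 = 10772.9 ≈ 10773

10773


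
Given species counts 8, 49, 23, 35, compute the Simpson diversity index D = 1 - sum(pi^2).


Total N = 8 + 49 + 23 + 35 = 115
Per-species terms:
  p = 8/115 = 0.069565; p^2 = 0.069565^2 = 0.004839
  p = 49/115 = 0.426087; p^2 = 0.426087^2 = 0.181550
  p = 23/115 = 0.200000; p^2 = 0.200000^2 = 0.040000
  p = 35/115 = 0.304348; p^2 = 0.304348^2 = 0.092628
sum(p^2) = 0.004839 + 0.181550 + 0.040000 + 0.092628 = 0.319017
D = 1 - 0.319017 = 0.680983 ≈ 0.6810

0.6810


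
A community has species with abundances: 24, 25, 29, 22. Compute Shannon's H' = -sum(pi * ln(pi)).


Total N = 24 + 25 + 29 + 22 = 100
Per-species terms:
  p = 24/100 = 0.240000; ln(p) = -1.427116; p*ln(p) = 0.240000 * (-1.427116) = -0.342508
  p = 25/100 = 0.250000; ln(p) = -1.386294; p*ln(p) = 0.250000 * (-1.386294) = -0.346574
  p = 29/100 = 0.290000; ln(p) = -1.237874; p*ln(p) = 0.290000 * (-1.237874) = -0.358983
  p = 22/100 = 0.220000; ln(p) = -1.514128; p*ln(p) = 0.220000 * (-1.514128) = -0.333108
sum(p*ln(p)) = (-0.342508) + (-0.346574) + (-0.358983) + (-0.333108) = -1.381173
H' = -(-1.381173) = 1.381173 ≈ 1.3812

1.3812


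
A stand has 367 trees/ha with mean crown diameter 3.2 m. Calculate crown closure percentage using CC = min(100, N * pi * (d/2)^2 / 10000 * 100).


(d/2)^2 = (3.2/2)^2 = 1.6^2 = 2.56
Crown area = 3.141593 * 2.56 = 8.04248 m^2
N * area / 10000 * 100 = 367 * 8.04248 / 10000 * 100 = 29.5159
CC = min(100, 29.5159) = 29.5159 ≈ 29.5%

29.5%


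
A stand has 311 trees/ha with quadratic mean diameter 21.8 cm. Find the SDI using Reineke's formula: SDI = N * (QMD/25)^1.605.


QMD/25 = 21.8/25 = 0.872
(0.872)^1.605 = exp(1.605 * ln(0.872)) = exp(1.605 * (-0.136966)) = exp(-0.219830) = 0.802655
SDI = 311 * 0.802655 = 249.626 ≈ 250

250


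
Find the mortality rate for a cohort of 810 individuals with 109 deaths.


Mortality rate = 109 / 810 = 0.134568 ≈ 0.1346

0.1346


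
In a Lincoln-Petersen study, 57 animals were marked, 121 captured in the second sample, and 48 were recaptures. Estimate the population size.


N = M * C / R = 57 * 121 / 48 = 6897 / 48 = 143.69 ≈ 144

144 individuals


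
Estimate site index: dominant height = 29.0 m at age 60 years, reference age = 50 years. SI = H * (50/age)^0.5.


50/60 = 0.833333
(0.833333)^0.5 = 0.912871
SI = 29.0 * 0.912871 = 26.4733 ≈ 26.5 m

26.5 m


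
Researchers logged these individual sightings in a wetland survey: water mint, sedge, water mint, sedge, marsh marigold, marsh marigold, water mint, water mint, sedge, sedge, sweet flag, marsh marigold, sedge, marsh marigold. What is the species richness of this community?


Total individuals logged = 14
Distinct species (count of individuals): water mint (4), sedge (5), marsh marigold (4), sweet flag (1)
Species richness = number of distinct species = 4

4


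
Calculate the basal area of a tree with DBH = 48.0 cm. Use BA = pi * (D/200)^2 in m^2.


D/200 = 48.0/200 = 0.24 m
(D/200)^2 = 0.24^2 = 0.0576
BA = 3.141593 * 0.0576 = 0.180956 ≈ 0.1810 m^2

0.1810 m^2


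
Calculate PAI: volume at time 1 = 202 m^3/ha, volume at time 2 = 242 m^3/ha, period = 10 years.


PAI = (V2 - V1) / period = (242 - 202) / 10 = 40 / 10 = 4.00 m^3/ha/yr

4.00 m^3/ha/yr


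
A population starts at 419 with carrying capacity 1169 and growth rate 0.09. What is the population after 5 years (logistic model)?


(K - N0)/N0 = (1169 - 419)/419 = 750/419 = 1.78998
r*t = 0.09 * 5 = 0.45; exp(-0.45) = 0.637628
1.78998 * 0.637628 = 1.14134
1 + 1.14134 = 2.14134
N = 1169 / 2.14134 = 545.920 ≈ 546

546


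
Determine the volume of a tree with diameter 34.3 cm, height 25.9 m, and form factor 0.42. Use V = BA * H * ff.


(D/200)^2 = (34.3/200)^2 = 0.1715^2 = 0.02941225
BA = 3.141593 * 0.02941225 = 0.0924013 m^2
V = 0.0924013 * 25.9 * 0.42 = 1.00514 ≈ 1.005 m^3

1.005 m^3


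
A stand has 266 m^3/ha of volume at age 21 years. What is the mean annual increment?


MAI = 266 / 21 = 12.6667 ≈ 12.67 m^3/ha/yr

12.67 m^3/ha/yr


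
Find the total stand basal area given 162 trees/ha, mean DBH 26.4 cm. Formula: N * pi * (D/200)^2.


(D/200)^2 = (26.4/200)^2 = 0.132^2 = 0.017424
Individual BA = 3.141593 * 0.017424 = 0.0547391 m^2
Stand BA = 162 * 0.0547391 = 8.86773 ≈ 8.87 m^2/ha

8.87 m^2/ha


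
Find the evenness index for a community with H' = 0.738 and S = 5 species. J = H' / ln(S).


ln(5) = 1.60944
J = H' / ln(S) = 0.738 / 1.60944 = 0.458545 ≈ 0.4585

0.4585


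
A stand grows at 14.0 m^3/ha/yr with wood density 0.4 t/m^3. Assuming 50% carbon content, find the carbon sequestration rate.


C = 14.0 * 0.4 * 0.5 = 2.80 t C/ha/yr

2.80 t C/ha/yr


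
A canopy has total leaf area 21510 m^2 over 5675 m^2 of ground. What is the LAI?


LAI = 21510 / 5675 = 3.7903 ≈ 3.79

3.79


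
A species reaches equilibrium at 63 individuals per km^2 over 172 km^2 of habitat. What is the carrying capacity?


K = 63 * 172 = 10836 individuals

10836 individuals


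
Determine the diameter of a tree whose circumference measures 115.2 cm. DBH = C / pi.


DBH = C / pi = 115.2 / 3.141593 = 36.6693 ≈ 36.67 cm

36.67 cm


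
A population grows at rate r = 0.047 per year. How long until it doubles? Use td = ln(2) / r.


td = ln(2) / 0.047 = 0.693147 / 0.047 = 14.7478 ≈ 14.7 years

14.7 years


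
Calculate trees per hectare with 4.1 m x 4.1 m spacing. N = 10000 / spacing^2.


N = 10000 / 4.1^2 = 10000 / 16.81 = 594.884 ≈ 595 trees/ha

595 trees/ha


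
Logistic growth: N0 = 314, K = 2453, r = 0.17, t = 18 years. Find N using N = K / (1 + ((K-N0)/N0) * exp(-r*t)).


(K - N0)/N0 = (2453 - 314)/314 = 2139/314 = 6.81210
r*t = 0.17 * 18 = 3.06; exp(-3.06) = 0.0468877
6.81210 * 0.0468877 = 0.319404
1 + 0.319404 = 1.31940
N = 2453 / 1.31940 = 1859.18 ≈ 1859

1859


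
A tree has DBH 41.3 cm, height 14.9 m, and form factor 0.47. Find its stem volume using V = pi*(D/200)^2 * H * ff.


(D/200)^2 = (41.3/200)^2 = 0.2065^2 = 0.04264225
BA = 3.141593 * 0.04264225 = 0.133965 m^2
V = 0.133965 * 14.9 * 0.47 = 0.938157 ≈ 0.938 m^3

0.938 m^3


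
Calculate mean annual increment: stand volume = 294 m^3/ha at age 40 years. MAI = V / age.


MAI = 294 / 40 = 7.35 m^3/ha/yr

7.35 m^3/ha/yr


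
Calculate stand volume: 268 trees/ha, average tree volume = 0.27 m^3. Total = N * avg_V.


V_stand = 268 * 0.27 = 72.36 ≈ 72.4 m^3/ha

72.4 m^3/ha


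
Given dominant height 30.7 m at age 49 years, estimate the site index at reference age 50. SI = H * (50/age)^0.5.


50/49 = 1.02041
(1.02041)^0.5 = 1.01015
SI = 30.7 * 1.01015 = 31.0116 ≈ 31.0 m

31.0 m


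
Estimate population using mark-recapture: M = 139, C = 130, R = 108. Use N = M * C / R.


N = M * C / R = 139 * 130 / 108 = 18070 / 108 = 167.31 ≈ 167

167 individuals


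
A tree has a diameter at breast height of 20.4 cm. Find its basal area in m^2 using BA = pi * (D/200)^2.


D/200 = 20.4/200 = 0.102 m
(D/200)^2 = 0.102^2 = 0.010404
BA = 3.141593 * 0.010404 = 0.0326851 ≈ 0.0327 m^2

0.0327 m^2


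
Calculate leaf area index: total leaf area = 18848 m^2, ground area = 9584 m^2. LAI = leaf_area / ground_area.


LAI = 18848 / 9584 = 1.9666 ≈ 1.97

1.97


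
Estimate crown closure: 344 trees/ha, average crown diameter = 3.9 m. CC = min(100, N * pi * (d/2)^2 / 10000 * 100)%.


(d/2)^2 = (3.9/2)^2 = 1.95^2 = 3.8025
Crown area = 3.141593 * 3.8025 = 11.9459 m^2
N * area / 10000 * 100 = 344 * 11.9459 / 10000 * 100 = 41.0939
CC = min(100, 41.0939) = 41.0939 ≈ 41.1%

41.1%


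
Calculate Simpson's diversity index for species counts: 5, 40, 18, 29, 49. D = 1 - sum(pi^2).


Total N = 5 + 40 + 18 + 29 + 49 = 141
Per-species terms:
  p = 5/141 = 0.035461; p^2 = 0.035461^2 = 0.001257
  p = 40/141 = 0.283688; p^2 = 0.283688^2 = 0.080479
  p = 18/141 = 0.127660; p^2 = 0.127660^2 = 0.016297
  p = 29/141 = 0.205674; p^2 = 0.205674^2 = 0.042302
  p = 49/141 = 0.347518; p^2 = 0.347518^2 = 0.120769
sum(p^2) = 0.001257 + 0.080479 + 0.016297 + 0.042302 + 0.120769 = 0.261104
D = 1 - 0.261104 = 0.738896 ≈ 0.7389

0.7389


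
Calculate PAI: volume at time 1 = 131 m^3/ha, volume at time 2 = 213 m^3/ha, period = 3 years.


PAI = (V2 - V1) / period = (213 - 131) / 3 = 82 / 3 = 27.3333 ≈ 27.33 m^3/ha/yr

27.33 m^3/ha/yr


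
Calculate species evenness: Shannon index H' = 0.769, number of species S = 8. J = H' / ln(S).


ln(8) = 2.07944
J = H' / ln(S) = 0.769 / 2.07944 = 0.369811 ≈ 0.3698

0.3698


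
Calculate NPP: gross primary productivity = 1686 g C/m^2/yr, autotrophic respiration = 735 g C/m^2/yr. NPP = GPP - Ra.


NPP = GPP - Ra = 1686 - 735 = 951 g C/m^2/yr

951 g C/m^2/yr


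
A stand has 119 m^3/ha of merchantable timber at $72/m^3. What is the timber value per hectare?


Value = 119 * 72 = $8568/ha

$8568/ha


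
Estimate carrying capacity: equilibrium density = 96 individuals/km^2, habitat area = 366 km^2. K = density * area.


K = 96 * 366 = 35136 individuals

35136 individuals


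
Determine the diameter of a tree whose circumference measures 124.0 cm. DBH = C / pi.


DBH = C / pi = 124.0 / 3.141593 = 39.4704 ≈ 39.47 cm

39.47 cm


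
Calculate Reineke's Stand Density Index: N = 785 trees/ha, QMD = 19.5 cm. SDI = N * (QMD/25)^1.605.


QMD/25 = 19.5/25 = 0.78
(0.78)^1.605 = exp(1.605 * ln(0.78)) = exp(1.605 * (-0.248461)) = exp(-0.398780) = 0.671138
SDI = 785 * 0.671138 = 526.843 ≈ 527

527


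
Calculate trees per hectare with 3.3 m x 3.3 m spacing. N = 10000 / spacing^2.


N = 10000 / 3.3^2 = 10000 / 10.89 = 918.274 ≈ 918 trees/ha

918 trees/ha


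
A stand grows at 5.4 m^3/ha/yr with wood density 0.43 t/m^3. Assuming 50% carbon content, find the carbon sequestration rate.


C = 5.4 * 0.43 * 0.5 = 1.161 ≈ 1.16 t C/ha/yr

1.16 t C/ha/yr


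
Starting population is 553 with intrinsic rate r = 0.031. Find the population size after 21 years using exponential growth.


r*t = 0.031 * 21 = 0.651
exp(0.651) = 1.91746
N = 553 * 1.91746 = 1060.36 ≈ 1060

1060


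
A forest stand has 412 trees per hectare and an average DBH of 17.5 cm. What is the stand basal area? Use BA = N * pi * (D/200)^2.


(D/200)^2 = (17.5/200)^2 = 0.0875^2 = 0.00765625
Individual BA = 3.141593 * 0.00765625 = 0.0240528 m^2
Stand BA = 412 * 0.0240528 = 9.90975 ≈ 9.91 m^2/ha

9.91 m^2/ha


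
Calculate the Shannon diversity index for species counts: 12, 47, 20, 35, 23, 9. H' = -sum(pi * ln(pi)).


Total N = 12 + 47 + 20 + 35 + 23 + 9 = 146
Per-species terms:
  p = 12/146 = 0.082192; ln(p) = -2.498697; p*ln(p) = 0.082192 * (-2.498697) = -0.205373
  p = 47/146 = 0.321918; ln(p) = -1.133458; p*ln(p) = 0.321918 * (-1.133458) = -0.364881
  p = 20/146 = 0.136986; ln(p) = -1.987877; p*ln(p) = 0.136986 * (-1.987877) = -0.272311
  p = 35/146 = 0.239726; ln(p) = -1.428259; p*ln(p) = 0.239726 * (-1.428259) = -0.342391
  p = 23/146 = 0.157534; ln(p) = -1.848114; p*ln(p) = 0.157534 * (-1.848114) = -0.291141
  p = 9/146 = 0.061644; ln(p) = -2.786379; p*ln(p) = 0.061644 * (-2.786379) = -0.171764
sum(p*ln(p)) = (-0.205373) + (-0.364881) + (-0.272311) + (-0.342391) + (-0.291141) + (-0.171764) = -1.647861
H' = -(-1.647861) = 1.647861 ≈ 1.6479

1.6479


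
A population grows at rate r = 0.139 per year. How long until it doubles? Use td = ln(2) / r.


td = ln(2) / 0.139 = 0.693147 / 0.139 = 4.98667 ≈ 5.0 years

5.0 years


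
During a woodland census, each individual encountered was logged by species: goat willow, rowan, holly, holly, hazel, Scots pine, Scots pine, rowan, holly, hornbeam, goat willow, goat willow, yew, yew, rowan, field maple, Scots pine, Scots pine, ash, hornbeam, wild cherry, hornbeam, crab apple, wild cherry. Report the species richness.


Total individuals logged = 24
Distinct species (count of individuals): goat willow (3), rowan (3), holly (3), hazel (1), Scots pine (4), hornbeam (3), yew (2), field maple (1), ash (1), wild cherry (2), crab apple (1)
Species richness = number of distinct species = 11

11


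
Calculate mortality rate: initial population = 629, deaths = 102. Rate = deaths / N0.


Mortality rate = 102 / 629 = 0.162162 ≈ 0.1622

0.1622


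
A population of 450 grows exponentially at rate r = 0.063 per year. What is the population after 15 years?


r*t = 0.063 * 15 = 0.945
exp(0.945) = 2.57281
N = 450 * 2.57281 = 1157.76 ≈ 1158

1158


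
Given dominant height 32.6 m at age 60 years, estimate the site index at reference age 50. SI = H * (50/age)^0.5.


50/60 = 0.833333
(0.833333)^0.5 = 0.912871
SI = 32.6 * 0.912871 = 29.7596 ≈ 29.8 m

29.8 m


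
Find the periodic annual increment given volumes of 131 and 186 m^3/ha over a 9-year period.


PAI = (V2 - V1) / period = (186 - 131) / 9 = 55 / 9 = 6.1111 ≈ 6.11 m^3/ha/yr

6.11 m^3/ha/yr


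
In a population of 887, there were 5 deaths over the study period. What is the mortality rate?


Mortality rate = 5 / 887 = 0.005637 ≈ 0.0056

0.0056


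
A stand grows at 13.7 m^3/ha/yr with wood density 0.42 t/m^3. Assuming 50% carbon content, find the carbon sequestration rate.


C = 13.7 * 0.42 * 0.5 = 2.877 ≈ 2.88 t C/ha/yr

2.88 t C/ha/yr


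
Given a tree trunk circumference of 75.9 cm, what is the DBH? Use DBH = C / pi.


DBH = C / pi = 75.9 / 3.141593 = 24.1597 ≈ 24.16 cm

24.16 cm


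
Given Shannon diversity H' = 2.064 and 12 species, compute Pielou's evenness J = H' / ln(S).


ln(12) = 2.48491
J = H' / ln(S) = 2.064 / 2.48491 = 0.830614 ≈ 0.8306

0.8306


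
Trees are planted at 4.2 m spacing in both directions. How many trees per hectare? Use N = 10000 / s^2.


N = 10000 / 4.2^2 = 10000 / 17.64 = 566.893 ≈ 567 trees/ha

567 trees/ha


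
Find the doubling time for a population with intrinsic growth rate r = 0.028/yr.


td = ln(2) / 0.028 = 0.693147 / 0.028 = 24.7553 ≈ 24.8 years

24.8 years


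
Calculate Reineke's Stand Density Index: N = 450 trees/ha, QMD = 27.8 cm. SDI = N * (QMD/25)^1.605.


QMD/25 = 27.8/25 = 1.112
(1.112)^1.605 = exp(1.605 * ln(1.112)) = exp(1.605 * 0.106160) = exp(0.170387) = 1.18576
SDI = 450 * 1.18576 = 533.592 ≈ 534

534


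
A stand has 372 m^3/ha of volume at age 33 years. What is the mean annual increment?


MAI = 372 / 33 = 11.2727 ≈ 11.27 m^3/ha/yr

11.27 m^3/ha/yr


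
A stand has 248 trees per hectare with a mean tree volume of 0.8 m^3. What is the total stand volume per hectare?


V_stand = 248 * 0.8 = 198.4 m^3/ha

198.4 m^3/ha


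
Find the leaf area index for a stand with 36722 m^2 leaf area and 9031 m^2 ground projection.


LAI = 36722 / 9031 = 4.0662 ≈ 4.07

4.07


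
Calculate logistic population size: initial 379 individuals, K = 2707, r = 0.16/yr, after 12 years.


(K - N0)/N0 = (2707 - 379)/379 = 2328/379 = 6.14248
r*t = 0.16 * 12 = 1.92; exp(-1.92) = 0.146607
6.14248 * 0.146607 = 0.900531
1 + 0.900531 = 1.90053
N = 2707 / 1.90053 = 1424.34 ≈ 1424

1424
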